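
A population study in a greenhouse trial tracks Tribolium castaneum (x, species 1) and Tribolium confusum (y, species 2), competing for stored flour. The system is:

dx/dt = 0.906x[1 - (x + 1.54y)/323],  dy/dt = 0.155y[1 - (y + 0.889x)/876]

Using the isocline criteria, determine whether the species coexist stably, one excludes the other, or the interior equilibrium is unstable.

species 2 excludes species 1

Compare the nullcline intercepts: K1/α12 = 323/1.54 = 210 < K2 = 876; K2/α21 = 876/0.889 = 985 > K1 = 323.
Since the inequalities point opposite ways, species 2 can invade but species 1 cannot.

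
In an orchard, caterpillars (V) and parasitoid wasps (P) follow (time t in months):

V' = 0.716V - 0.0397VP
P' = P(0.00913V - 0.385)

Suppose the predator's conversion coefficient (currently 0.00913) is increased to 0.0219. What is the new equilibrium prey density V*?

At the interior fixed point, setting dP/dt = 0 with P > 0 fixes V* = (predator death rate)/(VP coefficient) — independent of the other coefficients.
With the change, V* = 0.385/0.0219 = 17.6; it falls from 42.2.

V* ≈ 17.6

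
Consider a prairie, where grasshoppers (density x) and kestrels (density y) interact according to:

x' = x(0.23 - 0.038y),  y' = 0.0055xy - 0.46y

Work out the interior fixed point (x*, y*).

x* ≈ 83.6, y* ≈ 6.05

Set dy/dt = 0 with y > 0: 0.0055x - 0.46 = 0, so x* = 0.46/0.0055 = 83.6.
Set dx/dt = 0 with x > 0: 0.23 - 0.038y = 0, so y* = 0.23/0.038 = 6.05.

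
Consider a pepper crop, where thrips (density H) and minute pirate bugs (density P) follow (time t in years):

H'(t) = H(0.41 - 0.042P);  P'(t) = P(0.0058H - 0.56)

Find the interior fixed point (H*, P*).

H* ≈ 96.6, P* ≈ 9.76

Set dP/dt = 0 with P > 0: 0.0058H - 0.56 = 0, so H* = 0.56/0.0058 = 96.6.
Set dH/dt = 0 with H > 0: 0.41 - 0.042P = 0, so P* = 0.41/0.042 = 9.76.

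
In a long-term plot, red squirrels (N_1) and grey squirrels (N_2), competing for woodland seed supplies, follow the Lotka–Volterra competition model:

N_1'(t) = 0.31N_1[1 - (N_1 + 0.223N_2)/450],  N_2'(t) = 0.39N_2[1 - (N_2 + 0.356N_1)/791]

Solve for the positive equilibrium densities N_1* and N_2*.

N_1* ≈ 297, N_2* ≈ 685

Setting both brackets to zero gives the nullclines N_1 + 0.223N_2 = 450 and 0.356N_1 + N_2 = 791.
Substituting N_2 = 791 - 0.356N_1 into the first: N_1(1 - 0.223·0.356) = 450 - 0.223·791.
So N_1* = 274/0.921 = 297, and then N_2* = 791 - 0.356·297 = 685.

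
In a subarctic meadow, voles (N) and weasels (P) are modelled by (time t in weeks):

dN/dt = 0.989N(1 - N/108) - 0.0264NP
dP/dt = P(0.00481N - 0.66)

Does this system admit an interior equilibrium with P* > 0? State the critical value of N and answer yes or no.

Threshold N = 137; K < 137, so no, the predator goes extinct.

The predator equation gives dP/dt > 0 only when N > 0.66/0.00481 = 137.
Without the predator, N → K = 108. Since 108 < 137, the predator cannot invade.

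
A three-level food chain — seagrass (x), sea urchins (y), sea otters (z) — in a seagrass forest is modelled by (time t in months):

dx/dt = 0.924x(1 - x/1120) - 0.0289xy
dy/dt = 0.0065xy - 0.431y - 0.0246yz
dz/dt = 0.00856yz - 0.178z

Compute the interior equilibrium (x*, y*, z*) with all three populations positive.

x* ≈ 392, y* ≈ 20.8, z* ≈ 85.9

From dz/dt = 0: 0.00856y* = 0.178, so y* = 20.8.
From dx/dt = 0: 0.924(1 - x*/1120) = 0.0289·20.8, giving x* = 1120·(1 - 0.65) = 392.
From dy/dt = 0: 0.0065·392 - 0.431 = 0.0246z*, so z* = 2.11/0.0246 = 85.9.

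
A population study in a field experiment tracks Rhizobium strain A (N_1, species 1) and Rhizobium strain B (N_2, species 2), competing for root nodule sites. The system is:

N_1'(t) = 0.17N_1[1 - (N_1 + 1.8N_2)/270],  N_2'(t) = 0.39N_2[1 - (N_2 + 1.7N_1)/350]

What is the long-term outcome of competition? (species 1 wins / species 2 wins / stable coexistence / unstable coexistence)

unstable coexistence (outcome depends on initial conditions)

Compare the nullcline intercepts: K1/α12 = 270/1.8 = 150 < K2 = 350; K2/α21 = 350/1.7 = 206 < K1 = 270.
Since both are reversed, neither can invade when rare; the interior point is a saddle.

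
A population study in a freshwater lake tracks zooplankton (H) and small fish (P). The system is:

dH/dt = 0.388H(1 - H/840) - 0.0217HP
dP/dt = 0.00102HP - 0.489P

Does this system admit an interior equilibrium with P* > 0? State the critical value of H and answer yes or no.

Threshold H = 479; K > 479, so yes, the predator persists.

The predator equation gives dP/dt > 0 only when H > 0.489/0.00102 = 479.
Without the predator, H → K = 840. Since 840 > 479, the predator can invade and persist.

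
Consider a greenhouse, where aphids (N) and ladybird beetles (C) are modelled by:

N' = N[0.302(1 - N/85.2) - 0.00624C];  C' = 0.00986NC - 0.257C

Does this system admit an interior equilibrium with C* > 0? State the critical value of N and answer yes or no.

Threshold N = 26.1; K > 26.1, so yes, the predator persists.

The predator equation gives dC/dt > 0 only when N > 0.257/0.00986 = 26.1.
Without the predator, N → K = 85.2. Since 85.2 > 26.1, the predator can invade and persist.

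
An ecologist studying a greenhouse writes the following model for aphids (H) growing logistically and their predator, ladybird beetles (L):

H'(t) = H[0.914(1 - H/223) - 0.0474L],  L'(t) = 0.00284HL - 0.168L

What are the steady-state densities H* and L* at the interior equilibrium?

H* ≈ 59.2, L* ≈ 14.2

From dL/dt = 0 with L > 0: 0.00284H* = 0.168, so H* = 59.2.
Substitute into dH/dt = 0: 0.914(1 - 59.2/223) = 0.0474L*.
The bracket is 0.735, giving L* = 0.672/0.0474 = 14.2.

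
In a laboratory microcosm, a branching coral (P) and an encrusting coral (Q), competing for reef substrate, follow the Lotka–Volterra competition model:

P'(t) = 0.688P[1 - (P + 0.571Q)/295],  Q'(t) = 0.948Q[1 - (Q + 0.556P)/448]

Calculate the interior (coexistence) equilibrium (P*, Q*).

Setting both brackets to zero gives the nullclines P + 0.571Q = 295 and 0.556P + Q = 448.
Substituting Q = 448 - 0.556P into the first: P(1 - 0.571·0.556) = 295 - 0.571·448.
So P* = 39.2/0.683 = 57.4, and then Q* = 448 - 0.556·57.4 = 416.

P* ≈ 57.4, Q* ≈ 416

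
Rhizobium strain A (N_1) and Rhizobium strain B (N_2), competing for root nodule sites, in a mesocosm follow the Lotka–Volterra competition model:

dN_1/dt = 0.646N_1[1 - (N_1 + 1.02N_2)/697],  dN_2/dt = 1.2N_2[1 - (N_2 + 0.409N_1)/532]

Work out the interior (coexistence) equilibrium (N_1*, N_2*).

N_1* ≈ 265, N_2* ≈ 424

Setting both brackets to zero gives the nullclines N_1 + 1.02N_2 = 697 and 0.409N_1 + N_2 = 532.
Substituting N_2 = 532 - 0.409N_1 into the first: N_1(1 - 1.02·0.409) = 697 - 1.02·532.
So N_1* = 154/0.583 = 265, and then N_2* = 532 - 0.409·265 = 424.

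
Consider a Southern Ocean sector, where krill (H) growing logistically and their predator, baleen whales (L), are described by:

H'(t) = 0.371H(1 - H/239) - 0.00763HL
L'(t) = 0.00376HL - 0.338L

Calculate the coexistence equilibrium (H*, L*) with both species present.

H* ≈ 89.9, L* ≈ 30.3

From dL/dt = 0 with L > 0: 0.00376H* = 0.338, so H* = 89.9.
Substitute into dH/dt = 0: 0.371(1 - 89.9/239) = 0.00763L*.
The bracket is 0.624, giving L* = 0.231/0.00763 = 30.3.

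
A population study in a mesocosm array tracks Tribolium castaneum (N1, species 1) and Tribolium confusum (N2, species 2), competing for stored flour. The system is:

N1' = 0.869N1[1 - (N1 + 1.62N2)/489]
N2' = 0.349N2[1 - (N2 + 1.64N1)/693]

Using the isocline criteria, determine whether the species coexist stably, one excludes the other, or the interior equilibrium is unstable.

unstable coexistence (outcome depends on initial conditions)

Compare the nullcline intercepts: K1/α12 = 489/1.62 = 302 < K2 = 693; K2/α21 = 693/1.64 = 423 < K1 = 489.
Since both are reversed, neither can invade when rare; the interior point is a saddle.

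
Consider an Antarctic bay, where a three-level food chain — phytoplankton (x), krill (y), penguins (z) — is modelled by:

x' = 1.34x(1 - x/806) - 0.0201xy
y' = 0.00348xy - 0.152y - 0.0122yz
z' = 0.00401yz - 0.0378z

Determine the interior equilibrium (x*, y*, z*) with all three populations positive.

From dz/dt = 0: 0.00401y* = 0.0378, so y* = 9.43.
From dx/dt = 0: 1.34(1 - x*/806) = 0.0201·9.43, giving x* = 806·(1 - 0.141) = 692.
From dy/dt = 0: 0.00348·692 - 0.152 = 0.0122z*, so z* = 2.26/0.0122 = 185.

x* ≈ 692, y* ≈ 9.43, z* ≈ 185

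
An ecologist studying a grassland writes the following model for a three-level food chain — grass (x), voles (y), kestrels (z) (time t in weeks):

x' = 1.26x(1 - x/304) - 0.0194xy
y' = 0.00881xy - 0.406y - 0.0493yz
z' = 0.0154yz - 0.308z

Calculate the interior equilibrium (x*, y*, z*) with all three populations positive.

x* ≈ 210, y* ≈ 20, z* ≈ 29.4

From dz/dt = 0: 0.0154y* = 0.308, so y* = 20.
From dx/dt = 0: 1.26(1 - x*/304) = 0.0194·20, giving x* = 304·(1 - 0.308) = 210.
From dy/dt = 0: 0.00881·210 - 0.406 = 0.0493z*, so z* = 1.45/0.0493 = 29.4.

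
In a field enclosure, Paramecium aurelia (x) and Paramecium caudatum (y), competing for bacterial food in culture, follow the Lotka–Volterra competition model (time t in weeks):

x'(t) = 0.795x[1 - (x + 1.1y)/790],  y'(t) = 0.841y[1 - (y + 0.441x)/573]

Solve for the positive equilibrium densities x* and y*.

Setting both brackets to zero gives the nullclines x + 1.1y = 790 and 0.441x + y = 573.
Substituting y = 573 - 0.441x into the first: x(1 - 1.1·0.441) = 790 - 1.1·573.
So x* = 160/0.515 = 310, and then y* = 573 - 0.441·310 = 436.

x* ≈ 310, y* ≈ 436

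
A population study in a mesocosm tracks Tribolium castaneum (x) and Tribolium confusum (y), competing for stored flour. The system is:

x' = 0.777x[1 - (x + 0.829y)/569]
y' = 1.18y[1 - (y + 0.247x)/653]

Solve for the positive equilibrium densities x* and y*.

x* ≈ 34.8, y* ≈ 644

Setting both brackets to zero gives the nullclines x + 0.829y = 569 and 0.247x + y = 653.
Substituting y = 653 - 0.247x into the first: x(1 - 0.829·0.247) = 569 - 0.829·653.
So x* = 27.7/0.795 = 34.8, and then y* = 653 - 0.247·34.8 = 644.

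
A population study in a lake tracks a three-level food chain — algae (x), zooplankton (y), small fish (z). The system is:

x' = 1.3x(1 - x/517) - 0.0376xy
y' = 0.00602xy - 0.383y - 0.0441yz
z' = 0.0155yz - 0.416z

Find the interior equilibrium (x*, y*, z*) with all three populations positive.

From dz/dt = 0: 0.0155y* = 0.416, so y* = 26.8.
From dx/dt = 0: 1.3(1 - x*/517) = 0.0376·26.8, giving x* = 517·(1 - 0.776) = 116.
From dy/dt = 0: 0.00602·116 - 0.383 = 0.0441z*, so z* = 0.313/0.0441 = 7.11.

x* ≈ 116, y* ≈ 26.8, z* ≈ 7.11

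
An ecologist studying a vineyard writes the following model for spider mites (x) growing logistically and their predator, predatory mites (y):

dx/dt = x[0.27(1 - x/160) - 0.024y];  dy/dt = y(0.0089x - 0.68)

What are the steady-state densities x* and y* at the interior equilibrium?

From dy/dt = 0 with y > 0: 0.0089x* = 0.68, so x* = 76.4.
Substitute into dx/dt = 0: 0.27(1 - 76.4/160) = 0.024y*.
The bracket is 0.522, giving y* = 0.141/0.024 = 5.88.

x* ≈ 76.4, y* ≈ 5.88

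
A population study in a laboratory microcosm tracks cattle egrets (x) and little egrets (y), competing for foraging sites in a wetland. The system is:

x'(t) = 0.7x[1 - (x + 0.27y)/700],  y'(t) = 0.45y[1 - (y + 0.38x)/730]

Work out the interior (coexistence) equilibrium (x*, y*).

Setting both brackets to zero gives the nullclines x + 0.27y = 700 and 0.38x + y = 730.
Substituting y = 730 - 0.38x into the first: x(1 - 0.27·0.38) = 700 - 0.27·730.
So x* = 503/0.897 = 560, and then y* = 730 - 0.38·560 = 517.

x* ≈ 560, y* ≈ 517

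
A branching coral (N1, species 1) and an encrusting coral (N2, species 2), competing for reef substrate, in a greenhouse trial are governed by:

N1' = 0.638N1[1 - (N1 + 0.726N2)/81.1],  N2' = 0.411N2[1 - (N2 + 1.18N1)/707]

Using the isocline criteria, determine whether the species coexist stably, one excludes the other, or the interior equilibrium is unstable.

Compare the nullcline intercepts: K1/α12 = 81.1/0.726 = 112 < K2 = 707; K2/α21 = 707/1.18 = 599 > K1 = 81.1.
Since the inequalities point opposite ways, species 2 can invade but species 1 cannot.

species 2 excludes species 1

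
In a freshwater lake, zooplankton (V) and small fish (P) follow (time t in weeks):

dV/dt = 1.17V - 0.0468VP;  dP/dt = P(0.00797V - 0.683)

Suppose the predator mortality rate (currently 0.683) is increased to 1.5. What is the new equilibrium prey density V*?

At the interior fixed point, setting dP/dt = 0 with P > 0 fixes V* = (predator death rate)/(VP coefficient) — independent of the other coefficients.
With the change, V* = 1.5/0.00797 = 188; it rises from 85.7.

V* ≈ 188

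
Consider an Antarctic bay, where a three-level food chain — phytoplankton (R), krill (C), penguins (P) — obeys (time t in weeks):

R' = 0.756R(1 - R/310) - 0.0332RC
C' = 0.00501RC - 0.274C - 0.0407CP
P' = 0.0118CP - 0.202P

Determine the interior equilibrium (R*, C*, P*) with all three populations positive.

From dP/dt = 0: 0.0118C* = 0.202, so C* = 17.1.
From dR/dt = 0: 0.756(1 - R*/310) = 0.0332·17.1, giving R* = 310·(1 - 0.752) = 77.
From dC/dt = 0: 0.00501·77 - 0.274 = 0.0407P*, so P* = 0.112/0.0407 = 2.74.

R* ≈ 77, C* ≈ 17.1, P* ≈ 2.74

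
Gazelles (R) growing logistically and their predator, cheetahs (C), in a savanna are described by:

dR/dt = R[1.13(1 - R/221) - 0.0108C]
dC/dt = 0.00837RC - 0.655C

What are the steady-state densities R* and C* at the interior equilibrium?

R* ≈ 78.3, C* ≈ 67.6

From dC/dt = 0 with C > 0: 0.00837R* = 0.655, so R* = 78.3.
Substitute into dR/dt = 0: 1.13(1 - 78.3/221) = 0.0108C*.
The bracket is 0.646, giving C* = 0.73/0.0108 = 67.6.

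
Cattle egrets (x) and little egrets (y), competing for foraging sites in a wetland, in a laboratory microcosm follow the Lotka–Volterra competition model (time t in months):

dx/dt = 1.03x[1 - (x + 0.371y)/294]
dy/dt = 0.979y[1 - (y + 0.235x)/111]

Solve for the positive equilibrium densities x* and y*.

Setting both brackets to zero gives the nullclines x + 0.371y = 294 and 0.235x + y = 111.
Substituting y = 111 - 0.235x into the first: x(1 - 0.371·0.235) = 294 - 0.371·111.
So x* = 253/0.913 = 277, and then y* = 111 - 0.235·277 = 45.9.

x* ≈ 277, y* ≈ 45.9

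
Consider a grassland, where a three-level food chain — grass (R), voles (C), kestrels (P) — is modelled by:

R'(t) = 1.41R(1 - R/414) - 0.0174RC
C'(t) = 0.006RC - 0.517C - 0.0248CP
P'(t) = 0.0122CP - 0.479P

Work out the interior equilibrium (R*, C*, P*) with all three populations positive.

R* ≈ 213, C* ≈ 39.3, P* ≈ 30.8

From dP/dt = 0: 0.0122C* = 0.479, so C* = 39.3.
From dR/dt = 0: 1.41(1 - R*/414) = 0.0174·39.3, giving R* = 414·(1 - 0.485) = 213.
From dC/dt = 0: 0.006·213 - 0.517 = 0.0248P*, so P* = 0.763/0.0248 = 30.8.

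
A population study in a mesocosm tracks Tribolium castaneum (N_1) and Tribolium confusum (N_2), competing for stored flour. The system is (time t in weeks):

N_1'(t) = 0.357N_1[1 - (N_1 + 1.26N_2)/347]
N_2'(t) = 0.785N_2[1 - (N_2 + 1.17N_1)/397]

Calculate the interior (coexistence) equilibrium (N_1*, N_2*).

Setting both brackets to zero gives the nullclines N_1 + 1.26N_2 = 347 and 1.17N_1 + N_2 = 397.
Substituting N_2 = 397 - 1.17N_1 into the first: N_1(1 - 1.26·1.17) = 347 - 1.26·397.
So N_1* = -153/-0.474 = 323, and then N_2* = 397 - 1.17·323 = 19.

N_1* ≈ 323, N_2* ≈ 19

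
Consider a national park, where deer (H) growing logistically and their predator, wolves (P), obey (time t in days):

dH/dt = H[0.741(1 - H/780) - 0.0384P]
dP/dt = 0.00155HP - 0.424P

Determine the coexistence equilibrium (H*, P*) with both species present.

H* ≈ 274, P* ≈ 12.5

From dP/dt = 0 with P > 0: 0.00155H* = 0.424, so H* = 274.
Substitute into dH/dt = 0: 0.741(1 - 274/780) = 0.0384P*.
The bracket is 0.649, giving P* = 0.481/0.0384 = 12.5.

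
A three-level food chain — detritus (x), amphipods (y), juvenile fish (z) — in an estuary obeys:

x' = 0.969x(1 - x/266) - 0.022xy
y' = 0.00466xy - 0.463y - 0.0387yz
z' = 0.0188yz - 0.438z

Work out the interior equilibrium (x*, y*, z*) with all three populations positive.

x* ≈ 125, y* ≈ 23.3, z* ≈ 3.12

From dz/dt = 0: 0.0188y* = 0.438, so y* = 23.3.
From dx/dt = 0: 0.969(1 - x*/266) = 0.022·23.3, giving x* = 266·(1 - 0.529) = 125.
From dy/dt = 0: 0.00466·125 - 0.463 = 0.0387z*, so z* = 0.121/0.0387 = 3.12.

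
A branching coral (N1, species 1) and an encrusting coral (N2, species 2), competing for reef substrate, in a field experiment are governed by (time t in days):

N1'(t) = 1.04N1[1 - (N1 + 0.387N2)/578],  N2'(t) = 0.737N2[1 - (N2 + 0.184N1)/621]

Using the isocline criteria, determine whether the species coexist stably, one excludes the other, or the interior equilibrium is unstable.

Compare the nullcline intercepts: K1/α12 = 578/0.387 = 1490 > K2 = 621; K2/α21 = 621/0.184 = 3380 > K1 = 578.
Since both inequalities hold, each species can invade when rare, so the interior equilibrium is stable.

stable coexistence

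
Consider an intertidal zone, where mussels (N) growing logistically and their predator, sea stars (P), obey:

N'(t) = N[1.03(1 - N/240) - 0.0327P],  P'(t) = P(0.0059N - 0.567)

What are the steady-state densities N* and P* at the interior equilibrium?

N* ≈ 96.1, P* ≈ 18.9

From dP/dt = 0 with P > 0: 0.0059N* = 0.567, so N* = 96.1.
Substitute into dN/dt = 0: 1.03(1 - 96.1/240) = 0.0327P*.
The bracket is 0.6, giving P* = 0.618/0.0327 = 18.9.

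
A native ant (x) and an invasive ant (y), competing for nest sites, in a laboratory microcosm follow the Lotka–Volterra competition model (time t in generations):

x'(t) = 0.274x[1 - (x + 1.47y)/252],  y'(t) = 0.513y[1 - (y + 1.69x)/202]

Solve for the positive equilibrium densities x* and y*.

Setting both brackets to zero gives the nullclines x + 1.47y = 252 and 1.69x + y = 202.
Substituting y = 202 - 1.69x into the first: x(1 - 1.47·1.69) = 252 - 1.47·202.
So x* = -44.9/-1.48 = 30.3, and then y* = 202 - 1.69·30.3 = 151.

x* ≈ 30.3, y* ≈ 151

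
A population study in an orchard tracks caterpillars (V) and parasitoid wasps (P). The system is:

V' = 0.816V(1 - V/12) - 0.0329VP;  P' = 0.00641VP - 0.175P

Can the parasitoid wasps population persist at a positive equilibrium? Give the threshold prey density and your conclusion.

Threshold V = 27.3; K < 27.3, so no, the predator goes extinct.

The predator equation gives dP/dt > 0 only when V > 0.175/0.00641 = 27.3.
Without the predator, V → K = 12. Since 12 < 27.3, the predator cannot invade.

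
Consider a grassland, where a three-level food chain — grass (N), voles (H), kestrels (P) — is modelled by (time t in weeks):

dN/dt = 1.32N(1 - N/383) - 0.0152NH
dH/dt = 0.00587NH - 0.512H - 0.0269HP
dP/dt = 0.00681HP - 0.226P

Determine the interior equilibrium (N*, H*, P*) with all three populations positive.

N* ≈ 237, H* ≈ 33.2, P* ≈ 32.6

From dP/dt = 0: 0.00681H* = 0.226, so H* = 33.2.
From dN/dt = 0: 1.32(1 - N*/383) = 0.0152·33.2, giving N* = 383·(1 - 0.382) = 237.
From dH/dt = 0: 0.00587·237 - 0.512 = 0.0269P*, so P* = 0.877/0.0269 = 32.6.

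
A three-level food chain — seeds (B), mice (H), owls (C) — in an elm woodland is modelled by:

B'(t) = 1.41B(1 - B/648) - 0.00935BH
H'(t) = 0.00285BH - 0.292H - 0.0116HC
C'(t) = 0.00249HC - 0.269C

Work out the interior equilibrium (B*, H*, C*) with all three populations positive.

From dC/dt = 0: 0.00249H* = 0.269, so H* = 108.
From dB/dt = 0: 1.41(1 - B*/648) = 0.00935·108, giving B* = 648·(1 - 0.716) = 184.
From dH/dt = 0: 0.00285·184 - 0.292 = 0.0116C*, so C* = 0.232/0.0116 = 20.

B* ≈ 184, H* ≈ 108, C* ≈ 20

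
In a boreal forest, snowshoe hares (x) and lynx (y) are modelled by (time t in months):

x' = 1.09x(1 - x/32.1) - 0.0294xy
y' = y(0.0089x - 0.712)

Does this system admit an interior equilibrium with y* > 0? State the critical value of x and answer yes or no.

The predator equation gives dy/dt > 0 only when x > 0.712/0.0089 = 80.
Without the predator, x → K = 32.1. Since 32.1 < 80, the predator cannot invade.

Threshold x = 80; K < 80, so no, the predator goes extinct.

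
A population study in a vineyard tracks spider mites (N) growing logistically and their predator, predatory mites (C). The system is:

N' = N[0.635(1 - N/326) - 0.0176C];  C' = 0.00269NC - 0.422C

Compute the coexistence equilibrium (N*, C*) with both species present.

From dC/dt = 0 with C > 0: 0.00269N* = 0.422, so N* = 157.
Substitute into dN/dt = 0: 0.635(1 - 157/326) = 0.0176C*.
The bracket is 0.519, giving C* = 0.329/0.0176 = 18.7.

N* ≈ 157, C* ≈ 18.7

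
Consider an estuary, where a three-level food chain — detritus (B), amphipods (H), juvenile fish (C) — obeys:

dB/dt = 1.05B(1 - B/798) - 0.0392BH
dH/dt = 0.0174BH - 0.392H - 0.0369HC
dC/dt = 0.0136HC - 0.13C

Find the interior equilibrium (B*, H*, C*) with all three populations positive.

From dC/dt = 0: 0.0136H* = 0.13, so H* = 9.56.
From dB/dt = 0: 1.05(1 - B*/798) = 0.0392·9.56, giving B* = 798·(1 - 0.357) = 513.
From dH/dt = 0: 0.0174·513 - 0.392 = 0.0369C*, so C* = 8.54/0.0369 = 231.

B* ≈ 513, H* ≈ 9.56, C* ≈ 231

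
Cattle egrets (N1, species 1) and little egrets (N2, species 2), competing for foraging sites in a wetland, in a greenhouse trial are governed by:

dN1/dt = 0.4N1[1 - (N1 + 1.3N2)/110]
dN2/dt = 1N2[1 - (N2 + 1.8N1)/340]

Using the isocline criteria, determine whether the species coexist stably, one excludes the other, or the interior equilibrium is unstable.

Compare the nullcline intercepts: K1/α12 = 110/1.3 = 84.6 < K2 = 340; K2/α21 = 340/1.8 = 189 > K1 = 110.
Since the inequalities point opposite ways, species 2 can invade but species 1 cannot.

species 2 excludes species 1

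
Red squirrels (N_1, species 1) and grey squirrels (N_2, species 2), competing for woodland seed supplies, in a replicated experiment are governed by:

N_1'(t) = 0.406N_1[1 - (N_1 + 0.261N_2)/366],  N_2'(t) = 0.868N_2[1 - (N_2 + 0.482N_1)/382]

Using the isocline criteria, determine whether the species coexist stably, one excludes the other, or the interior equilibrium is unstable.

stable coexistence

Compare the nullcline intercepts: K1/α12 = 366/0.261 = 1400 > K2 = 382; K2/α21 = 382/0.482 = 793 > K1 = 366.
Since both inequalities hold, each species can invade when rare, so the interior equilibrium is stable.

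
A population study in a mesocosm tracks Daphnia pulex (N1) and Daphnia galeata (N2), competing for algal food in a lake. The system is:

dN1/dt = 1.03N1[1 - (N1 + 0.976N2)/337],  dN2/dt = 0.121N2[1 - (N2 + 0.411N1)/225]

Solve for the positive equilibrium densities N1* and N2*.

Setting both brackets to zero gives the nullclines N1 + 0.976N2 = 337 and 0.411N1 + N2 = 225.
Substituting N2 = 225 - 0.411N1 into the first: N1(1 - 0.976·0.411) = 337 - 0.976·225.
So N1* = 117/0.599 = 196, and then N2* = 225 - 0.411·196 = 144.

N1* ≈ 196, N2* ≈ 144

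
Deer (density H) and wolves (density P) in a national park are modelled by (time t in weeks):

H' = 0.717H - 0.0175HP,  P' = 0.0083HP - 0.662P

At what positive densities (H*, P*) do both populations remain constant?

H* ≈ 79.8, P* ≈ 41

Set dP/dt = 0 with P > 0: 0.0083H - 0.662 = 0, so H* = 0.662/0.0083 = 79.8.
Set dH/dt = 0 with H > 0: 0.717 - 0.0175P = 0, so P* = 0.717/0.0175 = 41.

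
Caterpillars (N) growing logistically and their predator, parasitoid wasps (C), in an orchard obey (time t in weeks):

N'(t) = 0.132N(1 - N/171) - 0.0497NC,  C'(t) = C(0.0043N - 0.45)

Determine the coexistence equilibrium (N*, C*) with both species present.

From dC/dt = 0 with C > 0: 0.0043N* = 0.45, so N* = 105.
Substitute into dN/dt = 0: 0.132(1 - 105/171) = 0.0497C*.
The bracket is 0.388, giving C* = 0.0512/0.0497 = 1.03.

N* ≈ 105, C* ≈ 1.03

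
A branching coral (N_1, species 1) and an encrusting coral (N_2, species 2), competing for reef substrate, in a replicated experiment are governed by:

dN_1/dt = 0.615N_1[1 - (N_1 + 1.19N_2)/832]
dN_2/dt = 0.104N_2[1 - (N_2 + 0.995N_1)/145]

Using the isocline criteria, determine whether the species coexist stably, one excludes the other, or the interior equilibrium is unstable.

Compare the nullcline intercepts: K1/α12 = 832/1.19 = 699 > K2 = 145; K2/α21 = 145/0.995 = 146 < K1 = 832.
Since the inequalities point opposite ways, species 1 can invade but species 2 cannot.

species 1 excludes species 2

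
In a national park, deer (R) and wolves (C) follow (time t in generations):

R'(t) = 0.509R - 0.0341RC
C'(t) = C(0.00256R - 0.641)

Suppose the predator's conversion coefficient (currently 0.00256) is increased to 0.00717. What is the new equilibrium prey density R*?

At the interior fixed point, setting dC/dt = 0 with C > 0 fixes R* = (predator death rate)/(RC coefficient) — independent of the other coefficients.
With the change, R* = 0.641/0.00717 = 89.4; it falls from 250.

R* ≈ 89.4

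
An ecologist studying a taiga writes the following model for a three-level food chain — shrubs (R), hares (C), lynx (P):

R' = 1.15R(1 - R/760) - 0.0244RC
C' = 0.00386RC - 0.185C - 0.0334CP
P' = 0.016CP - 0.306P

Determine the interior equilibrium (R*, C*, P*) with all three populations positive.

From dP/dt = 0: 0.016C* = 0.306, so C* = 19.1.
From dR/dt = 0: 1.15(1 - R*/760) = 0.0244·19.1, giving R* = 760·(1 - 0.406) = 452.
From dC/dt = 0: 0.00386·452 - 0.185 = 0.0334P*, so P* = 1.56/0.0334 = 46.7.

R* ≈ 452, C* ≈ 19.1, P* ≈ 46.7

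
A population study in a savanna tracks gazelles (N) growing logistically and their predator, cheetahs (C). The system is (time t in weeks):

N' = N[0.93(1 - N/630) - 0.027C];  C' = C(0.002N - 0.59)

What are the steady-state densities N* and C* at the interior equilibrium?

N* ≈ 295, C* ≈ 18.3

From dC/dt = 0 with C > 0: 0.002N* = 0.59, so N* = 295.
Substitute into dN/dt = 0: 0.93(1 - 295/630) = 0.027C*.
The bracket is 0.532, giving C* = 0.495/0.027 = 18.3.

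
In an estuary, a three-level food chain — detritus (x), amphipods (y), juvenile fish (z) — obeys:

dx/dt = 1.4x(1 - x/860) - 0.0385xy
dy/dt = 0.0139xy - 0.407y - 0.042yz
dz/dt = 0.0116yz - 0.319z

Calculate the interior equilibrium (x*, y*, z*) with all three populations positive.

From dz/dt = 0: 0.0116y* = 0.319, so y* = 27.5.
From dx/dt = 0: 1.4(1 - x*/860) = 0.0385·27.5, giving x* = 860·(1 - 0.756) = 210.
From dy/dt = 0: 0.0139·210 - 0.407 = 0.042z*, so z* = 2.51/0.042 = 59.7.

x* ≈ 210, y* ≈ 27.5, z* ≈ 59.7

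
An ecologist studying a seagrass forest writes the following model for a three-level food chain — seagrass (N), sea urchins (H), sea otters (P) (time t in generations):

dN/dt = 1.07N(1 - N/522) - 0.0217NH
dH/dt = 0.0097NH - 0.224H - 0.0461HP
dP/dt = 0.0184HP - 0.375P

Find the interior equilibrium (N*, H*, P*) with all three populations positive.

N* ≈ 306, H* ≈ 20.4, P* ≈ 59.6

From dP/dt = 0: 0.0184H* = 0.375, so H* = 20.4.
From dN/dt = 0: 1.07(1 - N*/522) = 0.0217·20.4, giving N* = 522·(1 - 0.413) = 306.
From dH/dt = 0: 0.0097·306 - 0.224 = 0.0461P*, so P* = 2.75/0.0461 = 59.6.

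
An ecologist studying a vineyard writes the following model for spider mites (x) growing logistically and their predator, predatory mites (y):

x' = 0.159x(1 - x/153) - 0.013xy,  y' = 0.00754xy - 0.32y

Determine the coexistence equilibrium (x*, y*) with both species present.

From dy/dt = 0 with y > 0: 0.00754x* = 0.32, so x* = 42.4.
Substitute into dx/dt = 0: 0.159(1 - 42.4/153) = 0.013y*.
The bracket is 0.723, giving y* = 0.115/0.013 = 8.84.

x* ≈ 42.4, y* ≈ 8.84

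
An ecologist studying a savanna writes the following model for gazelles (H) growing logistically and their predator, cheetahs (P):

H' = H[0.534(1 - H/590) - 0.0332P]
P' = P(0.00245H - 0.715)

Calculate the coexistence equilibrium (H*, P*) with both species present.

From dP/dt = 0 with P > 0: 0.00245H* = 0.715, so H* = 292.
Substitute into dH/dt = 0: 0.534(1 - 292/590) = 0.0332P*.
The bracket is 0.505, giving P* = 0.27/0.0332 = 8.13.

H* ≈ 292, P* ≈ 8.13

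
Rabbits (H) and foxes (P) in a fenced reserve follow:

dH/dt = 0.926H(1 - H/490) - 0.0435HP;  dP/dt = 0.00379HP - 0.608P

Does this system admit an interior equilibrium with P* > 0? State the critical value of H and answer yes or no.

Threshold H = 160; K > 160, so yes, the predator persists.

The predator equation gives dP/dt > 0 only when H > 0.608/0.00379 = 160.
Without the predator, H → K = 490. Since 490 > 160, the predator can invade and persist.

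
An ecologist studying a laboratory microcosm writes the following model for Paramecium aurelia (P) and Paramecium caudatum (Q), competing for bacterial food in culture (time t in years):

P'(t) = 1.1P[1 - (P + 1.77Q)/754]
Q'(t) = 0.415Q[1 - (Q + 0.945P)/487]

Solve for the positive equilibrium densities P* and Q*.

Setting both brackets to zero gives the nullclines P + 1.77Q = 754 and 0.945P + Q = 487.
Substituting Q = 487 - 0.945P into the first: P(1 - 1.77·0.945) = 754 - 1.77·487.
So P* = -108/-0.673 = 161, and then Q* = 487 - 0.945·161 = 335.

P* ≈ 161, Q* ≈ 335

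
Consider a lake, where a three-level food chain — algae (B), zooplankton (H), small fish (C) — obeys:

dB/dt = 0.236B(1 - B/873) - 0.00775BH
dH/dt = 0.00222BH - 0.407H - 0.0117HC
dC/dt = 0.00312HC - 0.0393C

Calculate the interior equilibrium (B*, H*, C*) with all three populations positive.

B* ≈ 512, H* ≈ 12.6, C* ≈ 62.3

From dC/dt = 0: 0.00312H* = 0.0393, so H* = 12.6.
From dB/dt = 0: 0.236(1 - B*/873) = 0.00775·12.6, giving B* = 873·(1 - 0.414) = 512.
From dH/dt = 0: 0.00222·512 - 0.407 = 0.0117C*, so C* = 0.729/0.0117 = 62.3.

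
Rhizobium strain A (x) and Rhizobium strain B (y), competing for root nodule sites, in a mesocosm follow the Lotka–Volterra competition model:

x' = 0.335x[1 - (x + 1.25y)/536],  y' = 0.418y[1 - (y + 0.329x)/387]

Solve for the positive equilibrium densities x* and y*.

Setting both brackets to zero gives the nullclines x + 1.25y = 536 and 0.329x + y = 387.
Substituting y = 387 - 0.329x into the first: x(1 - 1.25·0.329) = 536 - 1.25·387.
So x* = 52.2/0.589 = 88.7, and then y* = 387 - 0.329·88.7 = 358.

x* ≈ 88.7, y* ≈ 358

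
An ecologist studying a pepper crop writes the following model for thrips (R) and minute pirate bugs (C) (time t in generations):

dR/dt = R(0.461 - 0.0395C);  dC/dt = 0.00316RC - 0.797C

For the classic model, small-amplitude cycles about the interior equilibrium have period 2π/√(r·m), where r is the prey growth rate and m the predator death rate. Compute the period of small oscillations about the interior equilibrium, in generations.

T ≈ 10.4 generations

Here r = 0.461 and m = 0.797, so r·m = 0.367.
ω = √0.367 = 0.606 per generation, hence T = 2π/ω ≈ 10.4 generations.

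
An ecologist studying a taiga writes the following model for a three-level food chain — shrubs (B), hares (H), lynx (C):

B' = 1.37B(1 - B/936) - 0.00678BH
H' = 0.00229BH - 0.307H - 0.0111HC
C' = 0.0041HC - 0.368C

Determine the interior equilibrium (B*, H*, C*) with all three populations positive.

B* ≈ 520, H* ≈ 89.8, C* ≈ 79.7

From dC/dt = 0: 0.0041H* = 0.368, so H* = 89.8.
From dB/dt = 0: 1.37(1 - B*/936) = 0.00678·89.8, giving B* = 936·(1 - 0.444) = 520.
From dH/dt = 0: 0.00229·520 - 0.307 = 0.0111C*, so C* = 0.884/0.0111 = 79.7.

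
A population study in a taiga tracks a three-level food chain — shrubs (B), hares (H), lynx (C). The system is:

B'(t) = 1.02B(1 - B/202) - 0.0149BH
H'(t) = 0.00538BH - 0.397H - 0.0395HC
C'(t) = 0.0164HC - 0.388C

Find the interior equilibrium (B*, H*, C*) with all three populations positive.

B* ≈ 132, H* ≈ 23.7, C* ≈ 7.95

From dC/dt = 0: 0.0164H* = 0.388, so H* = 23.7.
From dB/dt = 0: 1.02(1 - B*/202) = 0.0149·23.7, giving B* = 202·(1 - 0.346) = 132.
From dH/dt = 0: 0.00538·132 - 0.397 = 0.0395C*, so C* = 0.314/0.0395 = 7.95.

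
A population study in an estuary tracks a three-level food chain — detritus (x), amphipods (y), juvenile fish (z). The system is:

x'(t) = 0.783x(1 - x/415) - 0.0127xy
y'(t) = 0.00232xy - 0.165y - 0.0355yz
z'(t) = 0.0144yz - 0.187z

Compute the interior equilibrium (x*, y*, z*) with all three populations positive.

From dz/dt = 0: 0.0144y* = 0.187, so y* = 13.
From dx/dt = 0: 0.783(1 - x*/415) = 0.0127·13, giving x* = 415·(1 - 0.211) = 328.
From dy/dt = 0: 0.00232·328 - 0.165 = 0.0355z*, so z* = 0.595/0.0355 = 16.8.

x* ≈ 328, y* ≈ 13, z* ≈ 16.8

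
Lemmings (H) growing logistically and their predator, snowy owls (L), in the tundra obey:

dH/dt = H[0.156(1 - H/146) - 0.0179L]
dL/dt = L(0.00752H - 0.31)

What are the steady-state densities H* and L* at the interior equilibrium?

H* ≈ 41.2, L* ≈ 6.25

From dL/dt = 0 with L > 0: 0.00752H* = 0.31, so H* = 41.2.
Substitute into dH/dt = 0: 0.156(1 - 41.2/146) = 0.0179L*.
The bracket is 0.718, giving L* = 0.112/0.0179 = 6.25.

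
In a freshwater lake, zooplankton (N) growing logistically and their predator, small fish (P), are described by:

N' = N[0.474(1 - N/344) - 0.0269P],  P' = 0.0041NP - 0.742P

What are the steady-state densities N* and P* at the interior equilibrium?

N* ≈ 181, P* ≈ 8.35

From dP/dt = 0 with P > 0: 0.0041N* = 0.742, so N* = 181.
Substitute into dN/dt = 0: 0.474(1 - 181/344) = 0.0269P*.
The bracket is 0.474, giving P* = 0.225/0.0269 = 8.35.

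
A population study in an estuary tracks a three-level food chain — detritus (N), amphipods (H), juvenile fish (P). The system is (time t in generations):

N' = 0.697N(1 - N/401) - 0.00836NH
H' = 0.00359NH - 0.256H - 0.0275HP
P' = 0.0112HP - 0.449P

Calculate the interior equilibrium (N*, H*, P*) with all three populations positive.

N* ≈ 208, H* ≈ 40.1, P* ≈ 17.9

From dP/dt = 0: 0.0112H* = 0.449, so H* = 40.1.
From dN/dt = 0: 0.697(1 - N*/401) = 0.00836·40.1, giving N* = 401·(1 - 0.481) = 208.
From dH/dt = 0: 0.00359·208 - 0.256 = 0.0275P*, so P* = 0.491/0.0275 = 17.9.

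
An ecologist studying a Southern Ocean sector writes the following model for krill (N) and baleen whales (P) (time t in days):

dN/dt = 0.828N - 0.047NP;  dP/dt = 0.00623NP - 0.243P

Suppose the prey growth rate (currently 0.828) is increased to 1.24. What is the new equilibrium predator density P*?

P* ≈ 26.4

At the interior fixed point, setting dN/dt = 0 with N > 0 fixes P* = (prey growth rate)/(NP coefficient) — independent of the other coefficients.
With the change, P* = 1.24/0.047 = 26.4; it rises from 17.6.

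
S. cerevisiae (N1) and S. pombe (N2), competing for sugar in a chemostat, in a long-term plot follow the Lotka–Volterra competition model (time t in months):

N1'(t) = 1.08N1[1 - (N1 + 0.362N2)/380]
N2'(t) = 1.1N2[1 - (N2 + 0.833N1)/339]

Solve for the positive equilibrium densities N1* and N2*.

Setting both brackets to zero gives the nullclines N1 + 0.362N2 = 380 and 0.833N1 + N2 = 339.
Substituting N2 = 339 - 0.833N1 into the first: N1(1 - 0.362·0.833) = 380 - 0.362·339.
So N1* = 257/0.698 = 368, and then N2* = 339 - 0.833·368 = 32.2.

N1* ≈ 368, N2* ≈ 32.2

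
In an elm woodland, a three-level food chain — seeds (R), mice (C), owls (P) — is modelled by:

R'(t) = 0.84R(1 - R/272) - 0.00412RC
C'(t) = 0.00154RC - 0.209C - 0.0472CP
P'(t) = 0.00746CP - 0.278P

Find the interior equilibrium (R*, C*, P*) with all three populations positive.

From dP/dt = 0: 0.00746C* = 0.278, so C* = 37.3.
From dR/dt = 0: 0.84(1 - R*/272) = 0.00412·37.3, giving R* = 272·(1 - 0.183) = 222.
From dC/dt = 0: 0.00154·222 - 0.209 = 0.0472P*, so P* = 0.133/0.0472 = 2.82.

R* ≈ 222, C* ≈ 37.3, P* ≈ 2.82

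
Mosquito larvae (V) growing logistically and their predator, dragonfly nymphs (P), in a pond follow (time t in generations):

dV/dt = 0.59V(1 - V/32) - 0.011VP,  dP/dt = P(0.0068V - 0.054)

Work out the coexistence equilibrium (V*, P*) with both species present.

V* ≈ 7.94, P* ≈ 40.3

From dP/dt = 0 with P > 0: 0.0068V* = 0.054, so V* = 7.94.
Substitute into dV/dt = 0: 0.59(1 - 7.94/32) = 0.011P*.
The bracket is 0.752, giving P* = 0.444/0.011 = 40.3.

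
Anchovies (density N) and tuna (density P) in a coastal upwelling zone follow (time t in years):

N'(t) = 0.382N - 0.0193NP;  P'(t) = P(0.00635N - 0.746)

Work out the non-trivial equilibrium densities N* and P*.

N* ≈ 117, P* ≈ 19.8

Set dP/dt = 0 with P > 0: 0.00635N - 0.746 = 0, so N* = 0.746/0.00635 = 117.
Set dN/dt = 0 with N > 0: 0.382 - 0.0193P = 0, so P* = 0.382/0.0193 = 19.8.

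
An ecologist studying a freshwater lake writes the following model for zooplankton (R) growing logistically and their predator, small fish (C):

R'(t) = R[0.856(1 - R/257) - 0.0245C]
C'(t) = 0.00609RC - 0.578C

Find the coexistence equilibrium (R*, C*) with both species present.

R* ≈ 94.9, C* ≈ 22

From dC/dt = 0 with C > 0: 0.00609R* = 0.578, so R* = 94.9.
Substitute into dR/dt = 0: 0.856(1 - 94.9/257) = 0.0245C*.
The bracket is 0.631, giving C* = 0.54/0.0245 = 22.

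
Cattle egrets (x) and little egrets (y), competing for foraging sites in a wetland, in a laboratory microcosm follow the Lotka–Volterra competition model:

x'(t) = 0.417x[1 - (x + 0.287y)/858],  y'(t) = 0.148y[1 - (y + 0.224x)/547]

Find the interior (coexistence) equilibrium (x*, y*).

Setting both brackets to zero gives the nullclines x + 0.287y = 858 and 0.224x + y = 547.
Substituting y = 547 - 0.224x into the first: x(1 - 0.287·0.224) = 858 - 0.287·547.
So x* = 701/0.936 = 749, and then y* = 547 - 0.224·749 = 379.

x* ≈ 749, y* ≈ 379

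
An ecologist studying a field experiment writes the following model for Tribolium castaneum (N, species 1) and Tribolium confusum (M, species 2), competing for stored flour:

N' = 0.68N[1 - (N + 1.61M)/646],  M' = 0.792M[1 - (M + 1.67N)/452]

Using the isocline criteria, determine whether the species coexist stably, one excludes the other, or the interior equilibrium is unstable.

unstable coexistence (outcome depends on initial conditions)

Compare the nullcline intercepts: K1/α12 = 646/1.61 = 401 < K2 = 452; K2/α21 = 452/1.67 = 271 < K1 = 646.
Since both are reversed, neither can invade when rare; the interior point is a saddle.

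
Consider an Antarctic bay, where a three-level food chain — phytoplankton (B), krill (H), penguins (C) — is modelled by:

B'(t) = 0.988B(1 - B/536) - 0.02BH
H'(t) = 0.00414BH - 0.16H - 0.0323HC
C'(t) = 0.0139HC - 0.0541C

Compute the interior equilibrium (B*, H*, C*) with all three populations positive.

B* ≈ 494, H* ≈ 3.89, C* ≈ 58.3

From dC/dt = 0: 0.0139H* = 0.0541, so H* = 3.89.
From dB/dt = 0: 0.988(1 - B*/536) = 0.02·3.89, giving B* = 536·(1 - 0.0788) = 494.
From dH/dt = 0: 0.00414·494 - 0.16 = 0.0323C*, so C* = 1.88/0.0323 = 58.3.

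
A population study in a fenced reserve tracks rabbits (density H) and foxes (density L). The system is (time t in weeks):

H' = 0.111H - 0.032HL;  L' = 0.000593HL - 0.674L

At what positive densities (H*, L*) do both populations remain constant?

H* ≈ 1140, L* ≈ 3.47

Set dL/dt = 0 with L > 0: 0.000593H - 0.674 = 0, so H* = 0.674/0.000593 = 1140.
Set dH/dt = 0 with H > 0: 0.111 - 0.032L = 0, so L* = 0.111/0.032 = 3.47.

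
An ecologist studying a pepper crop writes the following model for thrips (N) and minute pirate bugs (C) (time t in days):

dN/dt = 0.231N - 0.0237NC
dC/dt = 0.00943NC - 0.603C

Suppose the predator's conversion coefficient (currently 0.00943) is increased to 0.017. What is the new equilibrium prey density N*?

N* ≈ 35.5

At the interior fixed point, setting dC/dt = 0 with C > 0 fixes N* = (predator death rate)/(NC coefficient) — independent of the other coefficients.
With the change, N* = 0.603/0.017 = 35.5; it falls from 63.9.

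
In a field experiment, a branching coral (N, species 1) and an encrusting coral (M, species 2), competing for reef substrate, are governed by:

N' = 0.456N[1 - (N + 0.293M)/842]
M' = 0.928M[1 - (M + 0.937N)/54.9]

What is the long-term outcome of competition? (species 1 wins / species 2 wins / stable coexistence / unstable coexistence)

Compare the nullcline intercepts: K1/α12 = 842/0.293 = 2870 > K2 = 54.9; K2/α21 = 54.9/0.937 = 58.6 < K1 = 842.
Since the inequalities point opposite ways, species 1 can invade but species 2 cannot.

species 1 excludes species 2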